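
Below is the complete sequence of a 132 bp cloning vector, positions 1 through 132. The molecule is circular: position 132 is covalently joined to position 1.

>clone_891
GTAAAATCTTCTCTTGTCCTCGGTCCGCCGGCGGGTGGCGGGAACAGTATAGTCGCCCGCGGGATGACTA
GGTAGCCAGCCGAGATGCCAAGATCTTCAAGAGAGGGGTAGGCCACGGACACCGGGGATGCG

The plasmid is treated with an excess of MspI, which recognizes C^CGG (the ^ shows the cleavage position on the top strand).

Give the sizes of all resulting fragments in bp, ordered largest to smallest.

94, 38 bp

MspI sites (CCGG) start at positions 28, 122.
MspI cuts after the first base of each site, so after positions 28, 122.
Circular molecule, 2 cuts → 2 fragments:
  29–122 → 94 bp
  123–132 then 1–28 → 10 + 28 = 38 bp
Sorted largest to smallest: 94, 38 bp.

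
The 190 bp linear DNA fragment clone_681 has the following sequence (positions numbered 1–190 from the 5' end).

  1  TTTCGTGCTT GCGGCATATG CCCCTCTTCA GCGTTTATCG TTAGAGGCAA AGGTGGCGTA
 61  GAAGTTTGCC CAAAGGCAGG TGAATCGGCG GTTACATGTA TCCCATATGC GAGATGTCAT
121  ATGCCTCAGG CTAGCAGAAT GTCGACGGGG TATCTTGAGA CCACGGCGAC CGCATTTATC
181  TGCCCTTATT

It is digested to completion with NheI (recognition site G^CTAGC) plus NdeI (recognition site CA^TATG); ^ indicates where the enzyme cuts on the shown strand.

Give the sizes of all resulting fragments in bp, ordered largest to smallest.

89, 60, 16, 14, 11 bp

The NheI site (GCTAGC) starts at position 130.
NheI cuts after the first base of each site, so after position 130.
NdeI sites (CATATG) start at positions 15, 104, 118.
NdeI cuts after base 2 of each site, so after positions 16, 105, 119.
Combined cut positions: 16, 105, 119, 130.
Linear molecule, 4 cuts → 5 fragments:
  1–16 → 16 bp
  17–105 → 89 bp
  106–119 → 14 bp
  120–130 → 11 bp
  131–190 → 60 bp
Sorted largest to smallest: 89, 60, 16, 14, 11 bp.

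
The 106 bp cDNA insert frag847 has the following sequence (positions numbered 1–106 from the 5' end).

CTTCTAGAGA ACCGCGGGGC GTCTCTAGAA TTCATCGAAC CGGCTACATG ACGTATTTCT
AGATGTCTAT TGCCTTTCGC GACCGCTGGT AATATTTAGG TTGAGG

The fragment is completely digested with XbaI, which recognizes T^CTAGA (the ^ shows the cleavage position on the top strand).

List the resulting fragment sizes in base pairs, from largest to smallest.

XbaI sites (TCTAGA) start at positions 3, 24, 58.
XbaI cuts after the first base of each site, so after positions 3, 24, 58.
Linear molecule, 3 cuts → 4 fragments:
  1–3 → 3 bp
  4–24 → 21 bp
  25–58 → 34 bp
  59–106 → 48 bp
Sorted largest to smallest: 48, 34, 21, 3 bp.

48, 34, 21, 3 bp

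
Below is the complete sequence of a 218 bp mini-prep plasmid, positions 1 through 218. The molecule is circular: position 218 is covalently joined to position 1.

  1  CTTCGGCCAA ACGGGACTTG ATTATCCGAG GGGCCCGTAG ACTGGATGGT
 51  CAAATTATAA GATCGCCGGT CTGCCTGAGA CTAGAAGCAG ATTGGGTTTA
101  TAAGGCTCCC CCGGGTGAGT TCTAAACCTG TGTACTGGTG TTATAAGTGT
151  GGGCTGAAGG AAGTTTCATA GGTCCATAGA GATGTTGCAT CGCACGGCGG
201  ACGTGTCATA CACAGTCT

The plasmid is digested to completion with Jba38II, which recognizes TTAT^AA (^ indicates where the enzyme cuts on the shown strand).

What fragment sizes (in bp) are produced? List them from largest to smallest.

Jba38II sites (TTATAA) start at positions 55, 98, 141.
Jba38II cuts after base 4 of each site, so after positions 58, 101, 144.
Circular molecule, 3 cuts → 3 fragments:
  59–101 → 43 bp
  102–144 → 43 bp
  145–218 then 1–58 → 74 + 58 = 132 bp
Sorted largest to smallest: 132, 43, 43 bp.

132, 43, 43 bp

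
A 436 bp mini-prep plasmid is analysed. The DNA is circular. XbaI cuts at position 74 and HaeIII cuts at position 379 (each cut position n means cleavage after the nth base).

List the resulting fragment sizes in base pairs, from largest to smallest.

Combined cut positions (sorted): 74, 379.
Circular molecule, 2 cuts → 2 fragments:
  379 − 74 = 305 bp
  wrap: 436 − 379 + 74 = 131 bp
Sorted largest to smallest: 305, 131 bp.

305, 131 bp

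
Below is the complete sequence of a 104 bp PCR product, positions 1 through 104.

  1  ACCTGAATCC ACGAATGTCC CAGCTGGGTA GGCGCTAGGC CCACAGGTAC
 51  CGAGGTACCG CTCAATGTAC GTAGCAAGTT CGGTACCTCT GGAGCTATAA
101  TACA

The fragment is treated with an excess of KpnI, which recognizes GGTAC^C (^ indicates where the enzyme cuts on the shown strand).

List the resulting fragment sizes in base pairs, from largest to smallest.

KpnI sites (GGTACC) start at positions 46, 54, 82.
KpnI cuts after base 5 of each site (before the last base), so after positions 50, 58, 86.
Linear molecule, 3 cuts → 4 fragments:
  1–50 → 50 bp
  51–58 → 8 bp
  59–86 → 28 bp
  87–104 → 18 bp
Sorted largest to smallest: 50, 28, 18, 8 bp.

50, 28, 18, 8 bp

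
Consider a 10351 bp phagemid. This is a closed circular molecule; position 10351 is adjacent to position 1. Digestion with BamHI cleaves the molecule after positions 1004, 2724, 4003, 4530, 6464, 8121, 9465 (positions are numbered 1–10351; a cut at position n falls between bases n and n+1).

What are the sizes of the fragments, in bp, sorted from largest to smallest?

1934, 1890, 1720, 1657, 1344, 1279, 527 bp

Circular molecule, 7 cuts → 7 fragments:
  2724 − 1004 = 1720 bp
  4003 − 2724 = 1279 bp
  4530 − 4003 = 527 bp
  6464 − 4530 = 1934 bp
  8121 − 6464 = 1657 bp
  9465 − 8121 = 1344 bp
  wrap: 10351 − 9465 + 1004 = 1890 bp
Sorted largest to smallest: 1934, 1890, 1720, 1657, 1344, 1279, 527 bp.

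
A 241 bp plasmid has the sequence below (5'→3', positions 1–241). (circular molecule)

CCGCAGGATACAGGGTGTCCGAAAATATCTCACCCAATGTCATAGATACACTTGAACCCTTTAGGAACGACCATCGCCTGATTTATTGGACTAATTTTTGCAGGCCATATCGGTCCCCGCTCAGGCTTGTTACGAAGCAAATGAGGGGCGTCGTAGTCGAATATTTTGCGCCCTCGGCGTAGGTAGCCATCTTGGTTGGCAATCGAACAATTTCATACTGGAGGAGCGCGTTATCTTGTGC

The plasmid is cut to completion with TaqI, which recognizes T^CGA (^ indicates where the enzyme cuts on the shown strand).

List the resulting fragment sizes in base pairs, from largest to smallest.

195, 46 bp

TaqI sites (TCGA) start at positions 157, 203.
TaqI cuts after the first base of each site, so after positions 157, 203.
Circular molecule, 2 cuts → 2 fragments:
  158–203 → 46 bp
  204–241 then 1–157 → 38 + 157 = 195 bp
Sorted largest to smallest: 195, 46 bp.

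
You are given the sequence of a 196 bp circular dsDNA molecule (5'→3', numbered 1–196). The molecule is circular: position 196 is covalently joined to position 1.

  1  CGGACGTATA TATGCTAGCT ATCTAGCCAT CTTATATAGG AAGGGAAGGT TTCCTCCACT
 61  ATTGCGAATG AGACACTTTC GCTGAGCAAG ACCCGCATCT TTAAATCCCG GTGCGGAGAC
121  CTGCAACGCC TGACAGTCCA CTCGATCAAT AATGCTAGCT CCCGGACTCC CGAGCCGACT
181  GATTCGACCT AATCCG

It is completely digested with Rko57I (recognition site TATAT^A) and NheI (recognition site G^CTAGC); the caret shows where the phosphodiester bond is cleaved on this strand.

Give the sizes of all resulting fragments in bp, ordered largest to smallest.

Rko57I sites (TATATA) start at positions 7, 33.
Rko57I cuts after base 5 of each site (before the last base), so after positions 11, 37.
NheI sites (GCTAGC) start at positions 14, 154.
NheI cuts after the first base of each site, so after positions 14, 154.
Combined cut positions: 11, 14, 37, 154.
Circular molecule, 4 cuts → 4 fragments:
  12–14 → 3 bp
  15–37 → 23 bp
  38–154 → 117 bp
  155–196 then 1–11 → 42 + 11 = 53 bp
Sorted largest to smallest: 117, 53, 23, 3 bp.

117, 53, 23, 3 bp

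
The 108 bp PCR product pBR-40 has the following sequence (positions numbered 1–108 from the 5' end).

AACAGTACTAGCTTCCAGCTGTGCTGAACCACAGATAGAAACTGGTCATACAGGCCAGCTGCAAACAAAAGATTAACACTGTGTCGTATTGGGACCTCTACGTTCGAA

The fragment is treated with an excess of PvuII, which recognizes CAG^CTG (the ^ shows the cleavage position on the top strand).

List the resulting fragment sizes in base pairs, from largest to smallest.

50, 40, 18 bp

PvuII sites (CAGCTG) start at positions 16, 56.
PvuII cuts after base 3 of each site, so after positions 18, 58.
Linear molecule, 2 cuts → 3 fragments:
  1–18 → 18 bp
  19–58 → 40 bp
  59–108 → 50 bp
Sorted largest to smallest: 50, 40, 18 bp.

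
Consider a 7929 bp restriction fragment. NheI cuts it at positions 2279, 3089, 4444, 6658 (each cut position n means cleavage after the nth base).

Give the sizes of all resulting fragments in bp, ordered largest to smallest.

2279, 2214, 1355, 1271, 810 bp

Linear molecule, 4 cuts → 5 fragments:
  2279 − 0 = 2279 bp
  3089 − 2279 = 810 bp
  4444 − 3089 = 1355 bp
  6658 − 4444 = 2214 bp
  7929 − 6658 = 1271 bp
Sorted largest to smallest: 2279, 2214, 1355, 1271, 810 bp.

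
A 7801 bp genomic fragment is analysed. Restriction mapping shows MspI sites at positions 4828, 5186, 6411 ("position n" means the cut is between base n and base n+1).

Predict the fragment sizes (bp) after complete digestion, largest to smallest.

4828, 1390, 1225, 358 bp

Linear molecule, 3 cuts → 4 fragments:
  4828 − 0 = 4828 bp
  5186 − 4828 = 358 bp
  6411 − 5186 = 1225 bp
  7801 − 6411 = 1390 bp
Sorted largest to smallest: 4828, 1390, 1225, 358 bp.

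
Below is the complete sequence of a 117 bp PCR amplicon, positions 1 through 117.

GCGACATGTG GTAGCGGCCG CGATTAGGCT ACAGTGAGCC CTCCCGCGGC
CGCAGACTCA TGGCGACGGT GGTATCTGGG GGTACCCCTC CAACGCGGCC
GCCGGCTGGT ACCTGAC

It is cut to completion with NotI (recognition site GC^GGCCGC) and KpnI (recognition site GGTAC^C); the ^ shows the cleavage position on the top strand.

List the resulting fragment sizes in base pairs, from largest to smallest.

38, 32, 16, 15, 11, 5 bp

NotI sites (GCGGCCGC) start at positions 14, 46, 95.
NotI cuts after base 2 of each site, so after positions 15, 47, 96.
KpnI sites (GGTACC) start at positions 81, 108.
KpnI cuts after base 5 of each site (before the last base), so after positions 85, 112.
Combined cut positions: 15, 47, 85, 96, 112.
Linear molecule, 5 cuts → 6 fragments:
  1–15 → 15 bp
  16–47 → 32 bp
  48–85 → 38 bp
  86–96 → 11 bp
  97–112 → 16 bp
  113–117 → 5 bp
Sorted largest to smallest: 38, 32, 16, 15, 11, 5 bp.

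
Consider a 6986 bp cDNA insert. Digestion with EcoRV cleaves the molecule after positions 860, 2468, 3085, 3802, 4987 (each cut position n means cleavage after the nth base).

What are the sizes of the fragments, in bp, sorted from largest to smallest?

Linear molecule, 5 cuts → 6 fragments:
  860 − 0 = 860 bp
  2468 − 860 = 1608 bp
  3085 − 2468 = 617 bp
  3802 − 3085 = 717 bp
  4987 − 3802 = 1185 bp
  6986 − 4987 = 1999 bp
Sorted largest to smallest: 1999, 1608, 1185, 860, 717, 617 bp.

1999, 1608, 1185, 860, 717, 617 bp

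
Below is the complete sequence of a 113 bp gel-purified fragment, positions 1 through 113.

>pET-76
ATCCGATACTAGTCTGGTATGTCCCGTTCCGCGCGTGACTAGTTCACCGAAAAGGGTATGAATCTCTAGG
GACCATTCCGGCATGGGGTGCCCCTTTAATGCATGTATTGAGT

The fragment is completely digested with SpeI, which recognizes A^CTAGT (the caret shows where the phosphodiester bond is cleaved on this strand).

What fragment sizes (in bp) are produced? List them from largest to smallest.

SpeI sites (ACTAGT) start at positions 8, 38.
SpeI cuts after the first base of each site, so after positions 8, 38.
Linear molecule, 2 cuts → 3 fragments:
  1–8 → 8 bp
  9–38 → 30 bp
  39–113 → 75 bp
Sorted largest to smallest: 75, 30, 8 bp.

75, 30, 8 bp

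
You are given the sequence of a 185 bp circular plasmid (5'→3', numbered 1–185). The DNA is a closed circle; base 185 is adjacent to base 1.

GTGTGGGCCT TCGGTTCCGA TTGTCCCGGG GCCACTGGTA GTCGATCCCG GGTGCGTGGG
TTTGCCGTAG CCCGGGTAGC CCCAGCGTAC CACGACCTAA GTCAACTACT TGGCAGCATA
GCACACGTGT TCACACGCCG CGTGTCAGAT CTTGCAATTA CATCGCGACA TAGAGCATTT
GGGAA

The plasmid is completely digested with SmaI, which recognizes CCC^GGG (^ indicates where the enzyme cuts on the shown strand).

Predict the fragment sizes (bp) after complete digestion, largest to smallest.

SmaI sites (CCCGGG) start at positions 25, 47, 71.
SmaI cuts after base 3 of each site, so after positions 27, 49, 73.
Circular molecule, 3 cuts → 3 fragments:
  28–49 → 22 bp
  50–73 → 24 bp
  74–185 then 1–27 → 112 + 27 = 139 bp
Sorted largest to smallest: 139, 24, 22 bp.

139, 24, 22 bp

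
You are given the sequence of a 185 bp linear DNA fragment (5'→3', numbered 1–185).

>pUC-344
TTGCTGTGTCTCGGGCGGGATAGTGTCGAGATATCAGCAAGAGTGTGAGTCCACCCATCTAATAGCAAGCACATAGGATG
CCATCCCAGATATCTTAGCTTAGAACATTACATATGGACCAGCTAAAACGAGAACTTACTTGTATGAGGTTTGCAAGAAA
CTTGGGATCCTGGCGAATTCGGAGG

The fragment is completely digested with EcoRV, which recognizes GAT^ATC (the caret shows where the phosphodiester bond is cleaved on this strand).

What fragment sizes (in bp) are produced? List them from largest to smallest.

EcoRV sites (GATATC) start at positions 30, 89.
EcoRV cuts after base 3 of each site, so after positions 32, 91.
Linear molecule, 2 cuts → 3 fragments:
  1–32 → 32 bp
  33–91 → 59 bp
  92–185 → 94 bp
Sorted largest to smallest: 94, 59, 32 bp.

94, 59, 32 bp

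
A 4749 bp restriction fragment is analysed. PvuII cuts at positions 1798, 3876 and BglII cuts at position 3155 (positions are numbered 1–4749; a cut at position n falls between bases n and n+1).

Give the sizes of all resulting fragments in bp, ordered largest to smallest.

1798, 1357, 873, 721 bp

Combined cut positions (sorted): 1798, 3155, 3876.
Linear molecule, 3 cuts → 4 fragments:
  1798 − 0 = 1798 bp
  3155 − 1798 = 1357 bp
  3876 − 3155 = 721 bp
  4749 − 3876 = 873 bp
Sorted largest to smallest: 1798, 1357, 873, 721 bp.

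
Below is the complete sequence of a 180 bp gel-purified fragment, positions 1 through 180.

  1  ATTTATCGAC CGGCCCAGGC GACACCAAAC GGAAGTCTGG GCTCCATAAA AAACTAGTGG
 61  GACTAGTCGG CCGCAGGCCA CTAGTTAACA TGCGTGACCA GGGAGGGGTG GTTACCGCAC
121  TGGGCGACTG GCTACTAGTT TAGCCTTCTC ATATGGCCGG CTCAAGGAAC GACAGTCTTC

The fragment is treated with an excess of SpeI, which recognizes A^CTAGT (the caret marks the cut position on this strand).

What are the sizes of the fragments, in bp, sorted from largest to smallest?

SpeI sites (ACTAGT) start at positions 53, 62, 80, 134.
SpeI cuts after the first base of each site, so after positions 53, 62, 80, 134.
Linear molecule, 4 cuts → 5 fragments:
  1–53 → 53 bp
  54–62 → 9 bp
  63–80 → 18 bp
  81–134 → 54 bp
  135–180 → 46 bp
Sorted largest to smallest: 54, 53, 46, 18, 9 bp.

54, 53, 46, 18, 9 bp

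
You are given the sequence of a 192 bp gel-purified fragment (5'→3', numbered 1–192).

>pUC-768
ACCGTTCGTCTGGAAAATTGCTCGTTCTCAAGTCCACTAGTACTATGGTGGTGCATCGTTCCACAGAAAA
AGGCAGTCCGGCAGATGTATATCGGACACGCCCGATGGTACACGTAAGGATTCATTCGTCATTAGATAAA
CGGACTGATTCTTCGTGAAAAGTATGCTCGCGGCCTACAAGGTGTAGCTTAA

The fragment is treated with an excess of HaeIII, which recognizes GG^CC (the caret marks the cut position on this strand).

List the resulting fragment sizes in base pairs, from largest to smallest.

173, 19 bp

The HaeIII site (GGCC) starts at position 172.
HaeIII cuts after base 2 of each site, so after position 173.
Linear molecule, 1 cut → 2 fragments:
  1–173 → 173 bp
  174–192 → 19 bp
Sorted largest to smallest: 173, 19 bp.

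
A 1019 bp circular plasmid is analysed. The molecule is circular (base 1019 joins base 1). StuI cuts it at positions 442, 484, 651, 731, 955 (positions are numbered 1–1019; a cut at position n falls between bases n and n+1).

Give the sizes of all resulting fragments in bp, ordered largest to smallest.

Circular molecule, 5 cuts → 5 fragments:
  484 − 442 = 42 bp
  651 − 484 = 167 bp
  731 − 651 = 80 bp
  955 − 731 = 224 bp
  wrap: 1019 − 955 + 442 = 506 bp
Sorted largest to smallest: 506, 224, 167, 80, 42 bp.

506, 224, 167, 80, 42 bp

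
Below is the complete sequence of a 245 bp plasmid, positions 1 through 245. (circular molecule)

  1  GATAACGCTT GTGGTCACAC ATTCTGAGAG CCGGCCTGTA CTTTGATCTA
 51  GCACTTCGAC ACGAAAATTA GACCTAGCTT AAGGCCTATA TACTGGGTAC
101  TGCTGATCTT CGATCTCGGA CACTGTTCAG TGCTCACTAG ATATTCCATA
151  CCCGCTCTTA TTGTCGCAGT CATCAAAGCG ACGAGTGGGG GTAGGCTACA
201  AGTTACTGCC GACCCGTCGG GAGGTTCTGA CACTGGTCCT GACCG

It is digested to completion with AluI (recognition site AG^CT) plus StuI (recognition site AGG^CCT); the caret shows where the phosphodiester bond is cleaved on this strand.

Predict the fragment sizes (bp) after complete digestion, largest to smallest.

The AluI site (AGCT) starts at position 76.
AluI cuts after base 2 of each site, so after position 77.
The StuI site (AGGCCT) starts at position 82.
StuI cuts after base 3 of each site, so after position 84.
Combined cut positions: 77, 84.
Circular molecule, 2 cuts → 2 fragments:
  78–84 → 7 bp
  85–245 then 1–77 → 161 + 77 = 238 bp
Sorted largest to smallest: 238, 7 bp.

238, 7 bp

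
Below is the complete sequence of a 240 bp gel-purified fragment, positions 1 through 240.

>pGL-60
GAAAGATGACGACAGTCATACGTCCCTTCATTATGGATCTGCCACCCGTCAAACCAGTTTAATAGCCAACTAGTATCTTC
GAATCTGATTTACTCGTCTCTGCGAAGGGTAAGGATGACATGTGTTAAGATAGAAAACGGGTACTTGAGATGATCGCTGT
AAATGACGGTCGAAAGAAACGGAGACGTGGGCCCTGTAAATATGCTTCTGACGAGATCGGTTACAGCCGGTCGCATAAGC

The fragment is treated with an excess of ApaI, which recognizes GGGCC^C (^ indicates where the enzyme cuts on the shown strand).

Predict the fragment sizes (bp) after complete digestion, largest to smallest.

193, 47 bp

The ApaI site (GGGCCC) starts at position 189.
ApaI cuts after base 5 of each site (before the last base), so after position 193.
Linear molecule, 1 cut → 2 fragments:
  1–193 → 193 bp
  194–240 → 47 bp
Sorted largest to smallest: 193, 47 bp.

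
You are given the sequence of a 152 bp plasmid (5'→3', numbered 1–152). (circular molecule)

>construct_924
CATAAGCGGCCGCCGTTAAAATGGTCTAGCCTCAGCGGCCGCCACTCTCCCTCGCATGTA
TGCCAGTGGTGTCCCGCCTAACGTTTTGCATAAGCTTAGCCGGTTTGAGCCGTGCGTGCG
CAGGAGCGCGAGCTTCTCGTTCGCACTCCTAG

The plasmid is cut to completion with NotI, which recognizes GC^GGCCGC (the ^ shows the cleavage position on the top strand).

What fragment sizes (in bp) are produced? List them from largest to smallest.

NotI sites (GCGGCCGC) start at positions 6, 35.
NotI cuts after base 2 of each site, so after positions 7, 36.
Circular molecule, 2 cuts → 2 fragments:
  8–36 → 29 bp
  37–152 then 1–7 → 116 + 7 = 123 bp
Sorted largest to smallest: 123, 29 bp.

123, 29 bp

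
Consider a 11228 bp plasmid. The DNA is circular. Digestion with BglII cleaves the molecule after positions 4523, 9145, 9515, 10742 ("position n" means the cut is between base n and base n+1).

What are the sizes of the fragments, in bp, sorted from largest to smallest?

Circular molecule, 4 cuts → 4 fragments:
  9145 − 4523 = 4622 bp
  9515 − 9145 = 370 bp
  10742 − 9515 = 1227 bp
  wrap: 11228 − 10742 + 4523 = 5009 bp
Sorted largest to smallest: 5009, 4622, 1227, 370 bp.

5009, 4622, 1227, 370 bp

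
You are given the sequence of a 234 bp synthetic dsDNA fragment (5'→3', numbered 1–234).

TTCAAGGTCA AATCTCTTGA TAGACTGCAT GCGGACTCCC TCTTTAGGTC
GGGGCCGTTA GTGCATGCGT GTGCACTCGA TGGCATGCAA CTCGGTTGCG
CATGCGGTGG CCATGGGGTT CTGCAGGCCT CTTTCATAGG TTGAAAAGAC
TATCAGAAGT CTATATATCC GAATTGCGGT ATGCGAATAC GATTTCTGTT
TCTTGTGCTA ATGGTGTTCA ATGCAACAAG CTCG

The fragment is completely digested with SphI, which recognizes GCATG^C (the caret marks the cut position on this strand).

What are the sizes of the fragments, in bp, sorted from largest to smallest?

130, 36, 31, 20, 17 bp

SphI sites (GCATGC) start at positions 27, 63, 83, 100.
SphI cuts after base 5 of each site (before the last base), so after positions 31, 67, 87, 104.
Linear molecule, 4 cuts → 5 fragments:
  1–31 → 31 bp
  32–67 → 36 bp
  68–87 → 20 bp
  88–104 → 17 bp
  105–234 → 130 bp
Sorted largest to smallest: 130, 36, 31, 20, 17 bp.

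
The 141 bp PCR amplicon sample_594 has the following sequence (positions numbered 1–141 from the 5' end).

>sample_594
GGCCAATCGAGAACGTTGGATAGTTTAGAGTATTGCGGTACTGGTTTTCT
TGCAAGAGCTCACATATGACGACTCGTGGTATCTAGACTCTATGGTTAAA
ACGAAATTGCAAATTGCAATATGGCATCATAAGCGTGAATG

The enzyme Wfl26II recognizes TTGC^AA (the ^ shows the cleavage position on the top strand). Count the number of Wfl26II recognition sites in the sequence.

3

TTGCAA occurs starting at positions 50, 107, 114.
Wfl26II cuts at 3 sites.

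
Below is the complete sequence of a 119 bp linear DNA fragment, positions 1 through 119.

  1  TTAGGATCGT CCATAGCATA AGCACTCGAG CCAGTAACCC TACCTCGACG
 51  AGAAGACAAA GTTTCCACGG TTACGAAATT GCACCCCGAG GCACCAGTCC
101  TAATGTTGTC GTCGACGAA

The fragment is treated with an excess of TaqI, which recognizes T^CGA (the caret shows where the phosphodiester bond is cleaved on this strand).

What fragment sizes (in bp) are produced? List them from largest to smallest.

TaqI sites (TCGA) start at positions 26, 45, 112.
TaqI cuts after the first base of each site, so after positions 26, 45, 112.
Linear molecule, 3 cuts → 4 fragments:
  1–26 → 26 bp
  27–45 → 19 bp
  46–112 → 67 bp
  113–119 → 7 bp
Sorted largest to smallest: 67, 26, 19, 7 bp.

67, 26, 19, 7 bp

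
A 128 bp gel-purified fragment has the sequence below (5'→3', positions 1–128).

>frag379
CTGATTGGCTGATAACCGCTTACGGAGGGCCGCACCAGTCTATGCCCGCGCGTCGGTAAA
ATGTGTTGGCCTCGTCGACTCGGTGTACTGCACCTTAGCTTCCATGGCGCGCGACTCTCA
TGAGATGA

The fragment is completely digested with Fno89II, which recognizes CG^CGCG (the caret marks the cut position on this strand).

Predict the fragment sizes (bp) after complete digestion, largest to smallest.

Fno89II sites (CGCGCG) start at positions 47, 108.
Fno89II cuts after base 2 of each site, so after positions 48, 109.
Linear molecule, 2 cuts → 3 fragments:
  1–48 → 48 bp
  49–109 → 61 bp
  110–128 → 19 bp
Sorted largest to smallest: 61, 48, 19 bp.

61, 48, 19 bp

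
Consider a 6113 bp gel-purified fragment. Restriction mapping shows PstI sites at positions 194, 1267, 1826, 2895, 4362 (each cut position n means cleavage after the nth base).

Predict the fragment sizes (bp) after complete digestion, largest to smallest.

Linear molecule, 5 cuts → 6 fragments:
  194 − 0 = 194 bp
  1267 − 194 = 1073 bp
  1826 − 1267 = 559 bp
  2895 − 1826 = 1069 bp
  4362 − 2895 = 1467 bp
  6113 − 4362 = 1751 bp
Sorted largest to smallest: 1751, 1467, 1073, 1069, 559, 194 bp.

1751, 1467, 1073, 1069, 559, 194 bp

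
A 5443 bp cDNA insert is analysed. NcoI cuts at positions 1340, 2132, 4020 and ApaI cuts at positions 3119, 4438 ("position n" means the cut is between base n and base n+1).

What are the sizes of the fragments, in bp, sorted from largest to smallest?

Combined cut positions (sorted): 1340, 2132, 3119, 4020, 4438.
Linear molecule, 5 cuts → 6 fragments:
  1340 − 0 = 1340 bp
  2132 − 1340 = 792 bp
  3119 − 2132 = 987 bp
  4020 − 3119 = 901 bp
  4438 − 4020 = 418 bp
  5443 − 4438 = 1005 bp
Sorted largest to smallest: 1340, 1005, 987, 901, 792, 418 bp.

1340, 1005, 987, 901, 792, 418 bp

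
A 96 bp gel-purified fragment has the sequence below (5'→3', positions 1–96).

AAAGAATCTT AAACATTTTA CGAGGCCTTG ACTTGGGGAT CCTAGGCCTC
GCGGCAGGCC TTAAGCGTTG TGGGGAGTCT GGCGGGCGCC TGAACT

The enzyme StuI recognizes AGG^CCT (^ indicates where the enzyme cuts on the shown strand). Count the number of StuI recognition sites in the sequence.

AGGCCT occurs starting at positions 23, 44, 56.
StuI cuts at 3 sites.

3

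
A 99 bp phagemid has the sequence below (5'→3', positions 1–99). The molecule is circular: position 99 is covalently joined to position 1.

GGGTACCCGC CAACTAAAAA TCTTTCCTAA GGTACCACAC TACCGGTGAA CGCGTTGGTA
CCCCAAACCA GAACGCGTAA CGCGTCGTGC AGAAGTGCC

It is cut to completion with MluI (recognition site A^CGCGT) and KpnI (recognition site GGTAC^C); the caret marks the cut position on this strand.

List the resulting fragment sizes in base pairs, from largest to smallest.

MluI sites (ACGCGT) start at positions 50, 73, 80.
MluI cuts after the first base of each site, so after positions 50, 73, 80.
KpnI sites (GGTACC) start at positions 2, 31, 57.
KpnI cuts after base 5 of each site (before the last base), so after positions 6, 35, 61.
Combined cut positions: 6, 35, 50, 61, 73, 80.
Circular molecule, 6 cuts → 6 fragments:
  7–35 → 29 bp
  36–50 → 15 bp
  51–61 → 11 bp
  62–73 → 12 bp
  74–80 → 7 bp
  81–99 then 1–6 → 19 + 6 = 25 bp
Sorted largest to smallest: 29, 25, 15, 12, 11, 7 bp.

29, 25, 15, 12, 11, 7 bp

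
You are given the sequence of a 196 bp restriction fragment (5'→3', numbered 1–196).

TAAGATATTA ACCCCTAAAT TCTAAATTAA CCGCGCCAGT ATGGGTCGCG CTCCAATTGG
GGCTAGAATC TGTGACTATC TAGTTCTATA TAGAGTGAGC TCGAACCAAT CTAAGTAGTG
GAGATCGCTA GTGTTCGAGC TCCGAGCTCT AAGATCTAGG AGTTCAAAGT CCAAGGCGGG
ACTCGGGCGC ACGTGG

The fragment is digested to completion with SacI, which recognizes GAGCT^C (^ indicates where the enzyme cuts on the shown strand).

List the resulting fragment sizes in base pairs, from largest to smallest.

101, 48, 40, 7 bp

SacI sites (GAGCTC) start at positions 97, 137, 144.
SacI cuts after base 5 of each site (before the last base), so after positions 101, 141, 148.
Linear molecule, 3 cuts → 4 fragments:
  1–101 → 101 bp
  102–141 → 40 bp
  142–148 → 7 bp
  149–196 → 48 bp
Sorted largest to smallest: 101, 48, 40, 7 bp.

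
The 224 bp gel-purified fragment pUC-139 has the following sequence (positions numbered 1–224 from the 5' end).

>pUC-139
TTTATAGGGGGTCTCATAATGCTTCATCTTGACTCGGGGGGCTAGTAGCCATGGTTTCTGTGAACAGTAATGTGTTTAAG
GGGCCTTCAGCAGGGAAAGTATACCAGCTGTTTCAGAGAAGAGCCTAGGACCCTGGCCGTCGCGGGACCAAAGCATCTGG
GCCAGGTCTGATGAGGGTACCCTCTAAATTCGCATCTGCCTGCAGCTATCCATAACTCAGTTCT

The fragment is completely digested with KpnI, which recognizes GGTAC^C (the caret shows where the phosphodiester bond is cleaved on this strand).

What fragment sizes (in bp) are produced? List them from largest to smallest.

180, 44 bp

The KpnI site (GGTACC) starts at position 176.
KpnI cuts after base 5 of each site (before the last base), so after position 180.
Linear molecule, 1 cut → 2 fragments:
  1–180 → 180 bp
  181–224 → 44 bp
Sorted largest to smallest: 180, 44 bp.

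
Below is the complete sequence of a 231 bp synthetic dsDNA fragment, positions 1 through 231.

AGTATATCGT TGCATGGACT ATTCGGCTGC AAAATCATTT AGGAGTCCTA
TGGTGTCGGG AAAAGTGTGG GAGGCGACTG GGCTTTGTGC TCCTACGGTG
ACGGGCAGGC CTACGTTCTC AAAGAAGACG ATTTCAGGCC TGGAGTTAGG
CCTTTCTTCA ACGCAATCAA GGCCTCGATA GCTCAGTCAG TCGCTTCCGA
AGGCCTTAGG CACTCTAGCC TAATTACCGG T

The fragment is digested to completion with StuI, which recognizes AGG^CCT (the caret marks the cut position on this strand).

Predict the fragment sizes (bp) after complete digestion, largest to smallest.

StuI sites (AGGCCT) start at positions 107, 136, 148, 170, 201.
StuI cuts after base 3 of each site, so after positions 109, 138, 150, 172, 203.
Linear molecule, 5 cuts → 6 fragments:
  1–109 → 109 bp
  110–138 → 29 bp
  139–150 → 12 bp
  151–172 → 22 bp
  173–203 → 31 bp
  204–231 → 28 bp
Sorted largest to smallest: 109, 31, 29, 28, 22, 12 bp.

109, 31, 29, 28, 22, 12 bp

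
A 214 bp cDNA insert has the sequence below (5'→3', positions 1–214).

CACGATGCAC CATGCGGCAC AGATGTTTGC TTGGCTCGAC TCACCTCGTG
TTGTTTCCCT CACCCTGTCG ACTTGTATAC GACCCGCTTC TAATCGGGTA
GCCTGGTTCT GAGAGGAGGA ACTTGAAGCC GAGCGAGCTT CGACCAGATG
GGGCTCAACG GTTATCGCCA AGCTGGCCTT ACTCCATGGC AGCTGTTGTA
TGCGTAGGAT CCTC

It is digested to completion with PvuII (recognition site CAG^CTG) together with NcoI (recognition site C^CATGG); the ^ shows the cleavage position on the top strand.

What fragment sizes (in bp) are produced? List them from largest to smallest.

184, 22, 8 bp

The PvuII site (CAGCTG) starts at position 190.
PvuII cuts after base 3 of each site, so after position 192.
The NcoI site (CCATGG) starts at position 184.
NcoI cuts after the first base of each site, so after position 184.
Combined cut positions: 184, 192.
Linear molecule, 2 cuts → 3 fragments:
  1–184 → 184 bp
  185–192 → 8 bp
  193–214 → 22 bp
Sorted largest to smallest: 184, 22, 8 bp.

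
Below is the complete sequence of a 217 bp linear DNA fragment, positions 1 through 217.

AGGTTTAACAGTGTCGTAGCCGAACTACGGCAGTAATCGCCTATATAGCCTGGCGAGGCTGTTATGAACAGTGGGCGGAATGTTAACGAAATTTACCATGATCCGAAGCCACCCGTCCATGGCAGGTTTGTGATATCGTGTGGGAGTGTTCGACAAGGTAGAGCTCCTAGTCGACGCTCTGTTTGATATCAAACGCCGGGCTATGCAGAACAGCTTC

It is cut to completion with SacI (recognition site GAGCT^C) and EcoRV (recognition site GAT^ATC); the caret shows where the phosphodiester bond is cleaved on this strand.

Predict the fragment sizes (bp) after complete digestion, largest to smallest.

134, 31, 30, 22 bp

The SacI site (GAGCTC) starts at position 161.
SacI cuts after base 5 of each site (before the last base), so after position 165.
EcoRV sites (GATATC) start at positions 132, 185.
EcoRV cuts after base 3 of each site, so after positions 134, 187.
Combined cut positions: 134, 165, 187.
Linear molecule, 3 cuts → 4 fragments:
  1–134 → 134 bp
  135–165 → 31 bp
  166–187 → 22 bp
  188–217 → 30 bp
Sorted largest to smallest: 134, 31, 30, 22 bp.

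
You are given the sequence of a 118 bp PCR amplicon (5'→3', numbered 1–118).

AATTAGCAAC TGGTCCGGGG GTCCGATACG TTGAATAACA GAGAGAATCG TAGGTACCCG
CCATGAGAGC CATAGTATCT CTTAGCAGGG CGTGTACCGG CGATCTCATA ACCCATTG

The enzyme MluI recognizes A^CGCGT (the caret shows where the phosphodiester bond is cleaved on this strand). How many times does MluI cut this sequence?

0

No occurrence of ACGCGT is present in the sequence.
MluI does not cut: 0 sites.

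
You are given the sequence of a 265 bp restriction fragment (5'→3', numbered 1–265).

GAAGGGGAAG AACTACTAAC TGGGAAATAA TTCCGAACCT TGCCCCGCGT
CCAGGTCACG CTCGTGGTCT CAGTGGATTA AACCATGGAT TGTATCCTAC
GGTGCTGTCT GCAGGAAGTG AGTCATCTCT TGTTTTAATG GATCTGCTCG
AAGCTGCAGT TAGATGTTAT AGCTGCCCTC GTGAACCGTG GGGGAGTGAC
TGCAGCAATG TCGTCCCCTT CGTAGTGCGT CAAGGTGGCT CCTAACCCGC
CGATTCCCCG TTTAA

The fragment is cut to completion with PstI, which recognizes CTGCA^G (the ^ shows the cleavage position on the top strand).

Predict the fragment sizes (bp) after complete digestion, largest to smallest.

113, 61, 46, 45 bp

PstI sites (CTGCAG) start at positions 109, 154, 200.
PstI cuts after base 5 of each site (before the last base), so after positions 113, 158, 204.
Linear molecule, 3 cuts → 4 fragments:
  1–113 → 113 bp
  114–158 → 45 bp
  159–204 → 46 bp
  205–265 → 61 bp
Sorted largest to smallest: 113, 61, 46, 45 bp.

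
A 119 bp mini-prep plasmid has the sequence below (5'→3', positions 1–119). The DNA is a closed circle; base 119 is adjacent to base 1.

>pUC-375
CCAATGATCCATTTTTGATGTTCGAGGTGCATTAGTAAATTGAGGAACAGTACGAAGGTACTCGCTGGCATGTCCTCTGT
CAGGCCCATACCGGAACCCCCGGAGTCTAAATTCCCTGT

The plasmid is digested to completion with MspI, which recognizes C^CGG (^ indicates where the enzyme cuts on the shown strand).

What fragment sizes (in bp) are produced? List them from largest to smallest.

MspI sites (CCGG) start at positions 91, 100.
MspI cuts after the first base of each site, so after positions 91, 100.
Circular molecule, 2 cuts → 2 fragments:
  92–100 → 9 bp
  101–119 then 1–91 → 19 + 91 = 110 bp
Sorted largest to smallest: 110, 9 bp.

110, 9 bp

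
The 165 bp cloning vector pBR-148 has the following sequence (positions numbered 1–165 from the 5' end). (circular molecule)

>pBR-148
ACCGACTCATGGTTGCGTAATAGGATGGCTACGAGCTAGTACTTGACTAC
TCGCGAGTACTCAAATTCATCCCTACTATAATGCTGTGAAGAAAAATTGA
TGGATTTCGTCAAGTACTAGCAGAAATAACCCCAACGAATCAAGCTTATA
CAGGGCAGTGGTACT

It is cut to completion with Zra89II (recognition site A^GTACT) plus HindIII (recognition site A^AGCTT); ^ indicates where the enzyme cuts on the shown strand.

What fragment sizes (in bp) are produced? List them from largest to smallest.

61, 57, 29, 18 bp

Zra89II sites (AGTACT) start at positions 38, 56, 113.
Zra89II cuts after the first base of each site, so after positions 38, 56, 113.
The HindIII site (AAGCTT) starts at position 142.
HindIII cuts after the first base of each site, so after position 142.
Combined cut positions: 38, 56, 113, 142.
Circular molecule, 4 cuts → 4 fragments:
  39–56 → 18 bp
  57–113 → 57 bp
  114–142 → 29 bp
  143–165 then 1–38 → 23 + 38 = 61 bp
Sorted largest to smallest: 61, 57, 29, 18 bp.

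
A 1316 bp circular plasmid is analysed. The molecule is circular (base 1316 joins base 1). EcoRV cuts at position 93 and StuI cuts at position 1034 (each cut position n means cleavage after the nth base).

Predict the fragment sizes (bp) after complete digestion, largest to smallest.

Combined cut positions (sorted): 93, 1034.
Circular molecule, 2 cuts → 2 fragments:
  1034 − 93 = 941 bp
  wrap: 1316 − 1034 + 93 = 375 bp
Sorted largest to smallest: 941, 375 bp.

941, 375 bp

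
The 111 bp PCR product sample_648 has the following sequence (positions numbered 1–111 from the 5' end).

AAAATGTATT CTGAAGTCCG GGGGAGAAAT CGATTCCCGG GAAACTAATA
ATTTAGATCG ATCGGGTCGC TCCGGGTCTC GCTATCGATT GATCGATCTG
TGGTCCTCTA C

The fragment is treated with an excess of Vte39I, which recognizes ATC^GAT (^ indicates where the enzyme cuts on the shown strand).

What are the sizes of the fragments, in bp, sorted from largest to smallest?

Vte39I sites (ATCGAT) start at positions 29, 57, 84, 92.
Vte39I cuts after base 3 of each site, so after positions 31, 59, 86, 94.
Linear molecule, 4 cuts → 5 fragments:
  1–31 → 31 bp
  32–59 → 28 bp
  60–86 → 27 bp
  87–94 → 8 bp
  95–111 → 17 bp
Sorted largest to smallest: 31, 28, 27, 17, 8 bp.

31, 28, 27, 17, 8 bp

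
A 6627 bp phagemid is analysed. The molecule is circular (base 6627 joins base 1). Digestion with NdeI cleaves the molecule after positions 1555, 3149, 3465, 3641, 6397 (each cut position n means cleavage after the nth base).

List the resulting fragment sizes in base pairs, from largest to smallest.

Circular molecule, 5 cuts → 5 fragments:
  3149 − 1555 = 1594 bp
  3465 − 3149 = 316 bp
  3641 − 3465 = 176 bp
  6397 − 3641 = 2756 bp
  wrap: 6627 − 6397 + 1555 = 1785 bp
Sorted largest to smallest: 2756, 1785, 1594, 316, 176 bp.

2756, 1785, 1594, 316, 176 bp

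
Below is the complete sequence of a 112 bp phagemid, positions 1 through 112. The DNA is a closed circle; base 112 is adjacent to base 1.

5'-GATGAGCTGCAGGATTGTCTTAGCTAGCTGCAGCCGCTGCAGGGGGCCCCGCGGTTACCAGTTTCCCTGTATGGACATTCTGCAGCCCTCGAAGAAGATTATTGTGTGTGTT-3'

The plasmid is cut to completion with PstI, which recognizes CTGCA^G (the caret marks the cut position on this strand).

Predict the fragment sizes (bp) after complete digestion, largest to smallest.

43, 39, 21, 9 bp

PstI sites (CTGCAG) start at positions 7, 28, 37, 80.
PstI cuts after base 5 of each site (before the last base), so after positions 11, 32, 41, 84.
Circular molecule, 4 cuts → 4 fragments:
  12–32 → 21 bp
  33–41 → 9 bp
  42–84 → 43 bp
  85–112 then 1–11 → 28 + 11 = 39 bp
Sorted largest to smallest: 43, 39, 21, 9 bp.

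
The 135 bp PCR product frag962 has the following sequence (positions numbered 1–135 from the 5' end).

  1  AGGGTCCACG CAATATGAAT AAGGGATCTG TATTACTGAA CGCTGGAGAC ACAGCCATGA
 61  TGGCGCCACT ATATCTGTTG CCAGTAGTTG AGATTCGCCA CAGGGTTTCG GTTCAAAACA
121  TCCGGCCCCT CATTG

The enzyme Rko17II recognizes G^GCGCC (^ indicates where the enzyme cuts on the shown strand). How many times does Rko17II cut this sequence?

GGCGCC occurs starting at position 62.
Rko17II cuts at 1 site.

1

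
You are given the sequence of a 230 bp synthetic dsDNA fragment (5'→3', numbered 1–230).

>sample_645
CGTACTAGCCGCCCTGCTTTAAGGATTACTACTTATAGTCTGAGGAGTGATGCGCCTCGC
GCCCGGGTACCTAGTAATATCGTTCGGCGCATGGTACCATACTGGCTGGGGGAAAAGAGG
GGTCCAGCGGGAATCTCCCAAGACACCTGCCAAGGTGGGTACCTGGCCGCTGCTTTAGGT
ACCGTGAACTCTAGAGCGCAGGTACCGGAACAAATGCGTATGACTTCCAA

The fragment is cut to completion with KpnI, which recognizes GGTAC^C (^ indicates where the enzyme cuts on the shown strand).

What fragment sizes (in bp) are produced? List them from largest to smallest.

KpnI sites (GGTACC) start at positions 66, 93, 158, 178, 201.
KpnI cuts after base 5 of each site (before the last base), so after positions 70, 97, 162, 182, 205.
Linear molecule, 5 cuts → 6 fragments:
  1–70 → 70 bp
  71–97 → 27 bp
  98–162 → 65 bp
  163–182 → 20 bp
  183–205 → 23 bp
  206–230 → 25 bp
Sorted largest to smallest: 70, 65, 27, 25, 23, 20 bp.

70, 65, 27, 25, 23, 20 bp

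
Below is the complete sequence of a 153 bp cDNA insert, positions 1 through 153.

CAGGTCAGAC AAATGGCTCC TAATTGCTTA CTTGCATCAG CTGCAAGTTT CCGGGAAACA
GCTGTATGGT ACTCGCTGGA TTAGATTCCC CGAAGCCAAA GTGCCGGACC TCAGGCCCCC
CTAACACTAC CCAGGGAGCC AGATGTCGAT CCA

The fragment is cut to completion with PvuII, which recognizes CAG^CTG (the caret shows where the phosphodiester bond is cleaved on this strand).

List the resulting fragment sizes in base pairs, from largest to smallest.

92, 40, 21 bp

PvuII sites (CAGCTG) start at positions 38, 59.
PvuII cuts after base 3 of each site, so after positions 40, 61.
Linear molecule, 2 cuts → 3 fragments:
  1–40 → 40 bp
  41–61 → 21 bp
  62–153 → 92 bp
Sorted largest to smallest: 92, 40, 21 bp.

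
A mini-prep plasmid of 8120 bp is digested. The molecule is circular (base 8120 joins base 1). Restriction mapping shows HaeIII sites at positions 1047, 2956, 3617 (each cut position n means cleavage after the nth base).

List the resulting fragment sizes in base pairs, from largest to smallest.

Circular molecule, 3 cuts → 3 fragments:
  2956 − 1047 = 1909 bp
  3617 − 2956 = 661 bp
  wrap: 8120 − 3617 + 1047 = 5550 bp
Sorted largest to smallest: 5550, 1909, 661 bp.

5550, 1909, 661 bp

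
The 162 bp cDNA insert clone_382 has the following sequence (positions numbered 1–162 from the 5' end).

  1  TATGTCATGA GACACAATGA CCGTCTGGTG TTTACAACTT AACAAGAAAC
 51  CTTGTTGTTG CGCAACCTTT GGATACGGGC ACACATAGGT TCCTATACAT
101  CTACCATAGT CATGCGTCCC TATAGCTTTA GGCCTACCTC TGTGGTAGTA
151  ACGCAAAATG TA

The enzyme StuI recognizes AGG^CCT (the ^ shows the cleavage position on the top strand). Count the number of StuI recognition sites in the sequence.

AGGCCT occurs starting at position 130.
StuI cuts at 1 site.

1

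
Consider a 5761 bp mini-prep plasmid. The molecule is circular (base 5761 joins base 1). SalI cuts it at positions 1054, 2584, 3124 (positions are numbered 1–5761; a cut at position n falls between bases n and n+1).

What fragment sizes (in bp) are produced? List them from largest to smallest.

3691, 1530, 540 bp

Circular molecule, 3 cuts → 3 fragments:
  2584 − 1054 = 1530 bp
  3124 − 2584 = 540 bp
  wrap: 5761 − 3124 + 1054 = 3691 bp
Sorted largest to smallest: 3691, 1530, 540 bp.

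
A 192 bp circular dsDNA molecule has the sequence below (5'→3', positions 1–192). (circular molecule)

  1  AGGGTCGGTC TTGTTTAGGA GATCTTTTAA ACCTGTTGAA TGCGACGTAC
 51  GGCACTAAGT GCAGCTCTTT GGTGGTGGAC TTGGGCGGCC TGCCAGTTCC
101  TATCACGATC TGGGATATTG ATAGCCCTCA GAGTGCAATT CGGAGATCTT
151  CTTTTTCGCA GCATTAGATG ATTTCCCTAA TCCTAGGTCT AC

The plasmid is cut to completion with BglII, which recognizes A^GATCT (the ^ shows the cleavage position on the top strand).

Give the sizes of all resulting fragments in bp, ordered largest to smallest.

124, 68 bp

BglII sites (AGATCT) start at positions 20, 144.
BglII cuts after the first base of each site, so after positions 20, 144.
Circular molecule, 2 cuts → 2 fragments:
  21–144 → 124 bp
  145–192 then 1–20 → 48 + 20 = 68 bp
Sorted largest to smallest: 124, 68 bp.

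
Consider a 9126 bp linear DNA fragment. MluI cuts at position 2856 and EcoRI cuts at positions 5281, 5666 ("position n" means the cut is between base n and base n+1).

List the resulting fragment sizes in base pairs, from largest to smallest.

Combined cut positions (sorted): 2856, 5281, 5666.
Linear molecule, 3 cuts → 4 fragments:
  2856 − 0 = 2856 bp
  5281 − 2856 = 2425 bp
  5666 − 5281 = 385 bp
  9126 − 5666 = 3460 bp
Sorted largest to smallest: 3460, 2856, 2425, 385 bp.

3460, 2856, 2425, 385 bp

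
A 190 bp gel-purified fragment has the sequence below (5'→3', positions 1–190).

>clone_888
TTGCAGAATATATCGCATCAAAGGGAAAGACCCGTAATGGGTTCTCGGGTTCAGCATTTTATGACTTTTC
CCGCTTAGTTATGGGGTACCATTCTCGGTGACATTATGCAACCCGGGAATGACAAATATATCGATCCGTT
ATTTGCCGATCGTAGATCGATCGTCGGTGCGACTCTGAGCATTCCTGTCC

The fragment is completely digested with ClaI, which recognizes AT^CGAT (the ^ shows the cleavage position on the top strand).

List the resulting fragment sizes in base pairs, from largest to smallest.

131, 33, 26 bp

ClaI sites (ATCGAT) start at positions 130, 156.
ClaI cuts after base 2 of each site, so after positions 131, 157.
Linear molecule, 2 cuts → 3 fragments:
  1–131 → 131 bp
  132–157 → 26 bp
  158–190 → 33 bp
Sorted largest to smallest: 131, 33, 26 bp.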